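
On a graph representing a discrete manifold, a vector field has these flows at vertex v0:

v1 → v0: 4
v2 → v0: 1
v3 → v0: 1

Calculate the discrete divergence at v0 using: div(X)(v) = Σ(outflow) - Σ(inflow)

Divergence = sum of outgoing flows = (-4) + (-1) + (-1) = -6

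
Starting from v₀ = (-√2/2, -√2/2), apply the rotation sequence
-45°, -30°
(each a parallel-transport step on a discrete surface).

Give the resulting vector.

Total rotation: (-45°) + (-30°) = -75°. Final vector: (-0.8660, 0.5000)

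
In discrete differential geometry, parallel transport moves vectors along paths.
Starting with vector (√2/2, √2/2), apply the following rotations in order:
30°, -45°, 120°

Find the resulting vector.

Total rotation: 30° + (-45°) + 120° = 105°. Final vector: (-0.8660, 0.5000)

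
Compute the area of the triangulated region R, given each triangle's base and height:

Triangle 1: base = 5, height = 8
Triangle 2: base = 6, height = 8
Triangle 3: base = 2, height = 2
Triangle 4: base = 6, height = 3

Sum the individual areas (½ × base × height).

(1/2)×5×8 + (1/2)×6×8 + (1/2)×2×2 + (1/2)×6×3 = 55.0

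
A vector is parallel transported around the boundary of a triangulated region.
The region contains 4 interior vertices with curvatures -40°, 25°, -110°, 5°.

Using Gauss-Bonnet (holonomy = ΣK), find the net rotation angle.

Holonomy = total enclosed curvature = (-40°) + 25° + (-110°) + 5° = -120°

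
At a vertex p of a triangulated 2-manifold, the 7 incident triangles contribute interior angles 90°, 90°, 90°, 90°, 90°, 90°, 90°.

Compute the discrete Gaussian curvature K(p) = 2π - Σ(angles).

Sum of angles = 630°. K = 360° - 630° = -270° = -3π/2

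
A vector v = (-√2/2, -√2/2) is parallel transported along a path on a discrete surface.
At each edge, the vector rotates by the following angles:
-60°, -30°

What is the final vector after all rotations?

Total rotation: (-60°) + (-30°) = -90°. Final vector: (-0.7071, 0.7071)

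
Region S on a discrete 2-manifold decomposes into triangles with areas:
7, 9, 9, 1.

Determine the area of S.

7 + 9 + 9 + 1 = 26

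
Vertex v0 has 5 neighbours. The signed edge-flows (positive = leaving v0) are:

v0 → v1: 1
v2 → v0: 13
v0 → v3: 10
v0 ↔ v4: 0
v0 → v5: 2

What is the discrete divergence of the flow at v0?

Divergence = sum of outgoing flows = 1 + (-13) + 10 + 0 + 2 = 0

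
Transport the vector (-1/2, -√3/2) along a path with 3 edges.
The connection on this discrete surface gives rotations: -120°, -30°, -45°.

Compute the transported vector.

Total rotation: (-120°) + (-30°) + (-45°) = -195° ≡ 165° (mod 360°). Final vector: (0.7071, 0.7071)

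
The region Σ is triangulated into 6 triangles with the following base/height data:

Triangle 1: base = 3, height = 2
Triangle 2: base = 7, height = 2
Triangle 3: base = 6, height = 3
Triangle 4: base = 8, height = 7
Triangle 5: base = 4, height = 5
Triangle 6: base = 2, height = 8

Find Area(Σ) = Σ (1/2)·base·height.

(1/2)×3×2 + (1/2)×7×2 + (1/2)×6×3 + (1/2)×8×7 + (1/2)×4×5 + (1/2)×2×8 = 65.0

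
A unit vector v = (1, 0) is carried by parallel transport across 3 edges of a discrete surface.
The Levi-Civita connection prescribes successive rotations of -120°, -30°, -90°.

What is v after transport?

Total rotation: (-120°) + (-30°) + (-90°) = -240° ≡ 120° (mod 360°). Final vector: (-0.5000, 0.8660)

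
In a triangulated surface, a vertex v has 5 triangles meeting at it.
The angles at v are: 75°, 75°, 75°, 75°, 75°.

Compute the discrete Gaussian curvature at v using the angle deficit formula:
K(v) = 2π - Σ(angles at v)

Sum of angles = 375°. K = 360° - 375° = -15° = -π/12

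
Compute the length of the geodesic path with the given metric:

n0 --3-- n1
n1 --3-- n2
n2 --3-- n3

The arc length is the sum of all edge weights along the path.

Arc length = 3 + 3 + 3 = 9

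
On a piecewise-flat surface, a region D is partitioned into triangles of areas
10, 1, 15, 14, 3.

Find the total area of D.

10 + 1 + 15 + 14 + 3 = 43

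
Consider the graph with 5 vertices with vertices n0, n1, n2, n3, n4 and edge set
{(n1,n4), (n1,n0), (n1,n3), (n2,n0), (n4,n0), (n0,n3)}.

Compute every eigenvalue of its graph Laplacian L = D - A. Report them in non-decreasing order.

Degrees: deg(n0) = 4, deg(n1) = 3, deg(n2) = 1, deg(n3) = 2, deg(n4) = 2.
L = D − A with rows/columns ordered (n0, n1, n2, n3, n4):
  [ 4, -1, -1, -1, -1]
  [-1,  3,  0, -1, -1]
  [-1,  0,  1,  0,  0]
  [-1, -1,  0,  2,  0]
  [-1, -1,  0,  0,  2]
Characteristic polynomial: det(λI − L) = λ(λ − 1)(λ − 2)(λ − 4)(λ − 5).
Roots: λ = 0; (λ − 1) = 0 ⇒ λ = 1; (λ − 2) = 0 ⇒ λ = 2; (λ − 4) = 0 ⇒ λ = 4; (λ − 5) = 0 ⇒ λ = 5.
(Check: the roots sum (with multiplicity) to 12, matching trace L = Σdeg = 2·6 = 12.)
Laplacian eigenvalues (increasing order): [0.0, 1.0, 2.0, 4.0, 5.0]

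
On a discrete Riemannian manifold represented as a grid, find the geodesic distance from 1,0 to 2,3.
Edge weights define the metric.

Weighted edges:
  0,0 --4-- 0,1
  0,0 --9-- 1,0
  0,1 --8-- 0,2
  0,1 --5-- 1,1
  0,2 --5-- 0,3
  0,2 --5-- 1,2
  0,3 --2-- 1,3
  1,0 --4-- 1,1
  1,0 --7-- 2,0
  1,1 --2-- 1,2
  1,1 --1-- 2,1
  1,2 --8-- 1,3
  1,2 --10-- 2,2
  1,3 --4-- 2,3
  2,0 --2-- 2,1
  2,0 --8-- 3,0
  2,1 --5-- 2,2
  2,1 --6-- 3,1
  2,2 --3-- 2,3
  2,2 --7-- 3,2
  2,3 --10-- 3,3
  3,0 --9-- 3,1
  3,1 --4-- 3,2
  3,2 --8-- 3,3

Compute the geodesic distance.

Shortest path: 1,0 → 1,1 → 2,1 → 2,2 → 2,3, total weight = 13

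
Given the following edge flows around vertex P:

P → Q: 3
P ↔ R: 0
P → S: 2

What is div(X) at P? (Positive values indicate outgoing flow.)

Divergence = sum of outgoing flows = 3 + 0 + 2 = 5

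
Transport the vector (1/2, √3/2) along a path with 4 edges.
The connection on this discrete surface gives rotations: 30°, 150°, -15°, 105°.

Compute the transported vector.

Total rotation: 30° + 150° + (-15°) + 105° = 270° ≡ -90° (mod 360°). Final vector: (0.8660, -0.5000)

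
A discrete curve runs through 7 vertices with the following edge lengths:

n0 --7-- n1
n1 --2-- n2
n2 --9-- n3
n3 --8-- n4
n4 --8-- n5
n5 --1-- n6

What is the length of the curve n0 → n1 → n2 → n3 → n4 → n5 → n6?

Arc length = 7 + 2 + 9 + 8 + 8 + 1 = 35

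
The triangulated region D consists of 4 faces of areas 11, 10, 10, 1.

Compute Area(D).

11 + 10 + 10 + 1 = 32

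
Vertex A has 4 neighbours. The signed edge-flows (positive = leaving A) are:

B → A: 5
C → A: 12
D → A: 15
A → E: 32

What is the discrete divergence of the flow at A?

Divergence = sum of outgoing flows = (-5) + (-12) + (-15) + 32 = 0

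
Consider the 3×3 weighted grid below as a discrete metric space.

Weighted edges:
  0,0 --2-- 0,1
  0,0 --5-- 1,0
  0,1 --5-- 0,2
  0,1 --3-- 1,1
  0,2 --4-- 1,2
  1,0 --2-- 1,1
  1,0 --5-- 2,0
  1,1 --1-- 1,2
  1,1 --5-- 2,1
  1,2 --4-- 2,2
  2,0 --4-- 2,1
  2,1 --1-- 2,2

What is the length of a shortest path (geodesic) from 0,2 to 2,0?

Shortest path: 0,2 → 1,2 → 1,1 → 1,0 → 2,0, total weight = 12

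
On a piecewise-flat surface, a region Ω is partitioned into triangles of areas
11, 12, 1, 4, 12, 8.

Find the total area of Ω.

11 + 12 + 1 + 4 + 12 + 8 = 48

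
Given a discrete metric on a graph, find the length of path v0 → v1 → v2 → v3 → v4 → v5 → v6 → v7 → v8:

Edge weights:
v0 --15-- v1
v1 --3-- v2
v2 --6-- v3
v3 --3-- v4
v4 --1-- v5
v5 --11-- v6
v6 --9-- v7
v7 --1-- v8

Arc length = 15 + 3 + 6 + 3 + 1 + 11 + 9 + 1 = 49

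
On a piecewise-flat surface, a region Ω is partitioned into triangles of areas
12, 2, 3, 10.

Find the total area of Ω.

12 + 2 + 3 + 10 = 27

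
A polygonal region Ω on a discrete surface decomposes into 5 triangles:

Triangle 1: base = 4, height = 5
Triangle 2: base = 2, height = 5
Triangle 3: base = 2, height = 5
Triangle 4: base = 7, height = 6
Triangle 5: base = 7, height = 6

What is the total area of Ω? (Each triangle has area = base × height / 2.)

(1/2)×4×5 + (1/2)×2×5 + (1/2)×2×5 + (1/2)×7×6 + (1/2)×7×6 = 62.0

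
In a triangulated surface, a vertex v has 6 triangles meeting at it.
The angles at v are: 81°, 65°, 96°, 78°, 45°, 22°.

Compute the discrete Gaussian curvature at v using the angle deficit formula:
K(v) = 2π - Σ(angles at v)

Sum of angles = 387°. K = 360° - 387° = -27° = -3π/20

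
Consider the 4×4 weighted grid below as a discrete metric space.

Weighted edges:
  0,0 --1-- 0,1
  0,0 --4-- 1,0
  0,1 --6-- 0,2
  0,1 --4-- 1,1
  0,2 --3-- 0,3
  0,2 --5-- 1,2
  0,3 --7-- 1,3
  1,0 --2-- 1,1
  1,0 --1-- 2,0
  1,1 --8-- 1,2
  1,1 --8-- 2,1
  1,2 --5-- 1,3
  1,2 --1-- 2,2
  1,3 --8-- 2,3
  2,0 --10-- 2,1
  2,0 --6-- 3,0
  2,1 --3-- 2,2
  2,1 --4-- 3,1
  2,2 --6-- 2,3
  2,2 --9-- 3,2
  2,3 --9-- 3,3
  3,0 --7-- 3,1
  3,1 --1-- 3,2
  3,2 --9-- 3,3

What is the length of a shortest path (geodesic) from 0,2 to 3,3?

Shortest path: 0,2 → 1,2 → 2,2 → 2,3 → 3,3, total weight = 21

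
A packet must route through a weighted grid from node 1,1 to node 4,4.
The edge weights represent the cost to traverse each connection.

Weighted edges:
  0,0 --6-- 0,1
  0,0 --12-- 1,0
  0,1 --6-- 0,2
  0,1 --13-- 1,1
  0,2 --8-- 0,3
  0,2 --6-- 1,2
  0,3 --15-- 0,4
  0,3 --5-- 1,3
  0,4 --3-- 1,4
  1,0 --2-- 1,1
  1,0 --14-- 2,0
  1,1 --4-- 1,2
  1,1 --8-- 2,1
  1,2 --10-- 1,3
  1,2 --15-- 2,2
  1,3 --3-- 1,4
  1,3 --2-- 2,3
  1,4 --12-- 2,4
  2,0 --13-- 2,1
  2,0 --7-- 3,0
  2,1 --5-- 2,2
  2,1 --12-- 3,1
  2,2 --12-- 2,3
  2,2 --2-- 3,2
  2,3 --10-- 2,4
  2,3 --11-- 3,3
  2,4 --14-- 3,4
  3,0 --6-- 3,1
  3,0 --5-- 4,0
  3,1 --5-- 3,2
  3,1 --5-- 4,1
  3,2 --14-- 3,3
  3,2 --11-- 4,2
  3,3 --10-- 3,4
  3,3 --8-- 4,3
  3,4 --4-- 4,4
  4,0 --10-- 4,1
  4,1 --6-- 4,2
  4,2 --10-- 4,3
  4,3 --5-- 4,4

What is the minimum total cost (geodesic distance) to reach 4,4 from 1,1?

Shortest path: 1,1 → 1,2 → 1,3 → 2,3 → 3,3 → 4,3 → 4,4, total weight = 40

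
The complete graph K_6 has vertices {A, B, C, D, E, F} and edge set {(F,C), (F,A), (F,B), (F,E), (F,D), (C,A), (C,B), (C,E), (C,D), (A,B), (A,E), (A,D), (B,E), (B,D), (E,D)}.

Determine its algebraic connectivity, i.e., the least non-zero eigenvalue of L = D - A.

For the complete graph K_n, L = nI − J (J = all-ones matrix). J has eigenvalues n (once, eigenvector 𝟙) and 0 (multiplicity n−1), so L has eigenvalues 0 (once) and n (multiplicity n−1). Here n = 6: eigenvalue 0 once and 6 with multiplicity 5.
Laplacian eigenvalues: [0.0, 6.0, 6.0, 6.0, 6.0, 6.0]. Algebraic connectivity (smallest non-zero eigenvalue) = 6.0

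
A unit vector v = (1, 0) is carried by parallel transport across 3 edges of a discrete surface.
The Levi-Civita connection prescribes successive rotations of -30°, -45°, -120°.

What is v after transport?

Total rotation: (-30°) + (-45°) + (-120°) = -195° ≡ 165° (mod 360°). Final vector: (-0.9659, 0.2588)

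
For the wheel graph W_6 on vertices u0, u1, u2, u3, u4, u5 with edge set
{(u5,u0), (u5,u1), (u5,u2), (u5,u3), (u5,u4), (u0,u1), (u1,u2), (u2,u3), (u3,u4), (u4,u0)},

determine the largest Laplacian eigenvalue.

The wheel W_6 is the join K_1 ∨ C_5 (a hub joined to every vertex of a cycle of length 5). For a join G ∨ H (G on p vertices, H on q vertices) the Laplacian spectrum is 0, p+q, the eigenvalues of L(G) other than one 0 each shifted by +q, and the eigenvalues of L(H) other than one 0 each shifted by +p. With G = K_1 (p = 1, nothing left after dropping its 0) and H = C_5 (q = 5, eigenvalues 2 − 2cos(2πk/5), k = 0, …, 4; drop k = 0), the spectrum of W_6 is 0, 6, and 1 + (2 − 2cos(2πk/5)) = 3 − 2cos(2πk/5) for k = 1, …, 4:
k=1: 3 − 2cos(2π/5) = 2.382; k=2: 3 − 2cos(4π/5) = 4.618; k=3: 3 − 2cos(6π/5) = 4.618; k=4: 3 − 2cos(8π/5) = 2.382.
Laplacian eigenvalues: [0.0, 2.382, 2.382, 4.618, 4.618, 6.0]. Largest eigenvalue (spectral radius) = 6.0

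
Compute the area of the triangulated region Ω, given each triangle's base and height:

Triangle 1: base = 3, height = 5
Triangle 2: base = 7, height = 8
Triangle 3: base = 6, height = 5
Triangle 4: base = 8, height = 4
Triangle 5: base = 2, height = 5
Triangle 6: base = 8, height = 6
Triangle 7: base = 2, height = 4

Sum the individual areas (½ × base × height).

(1/2)×3×5 + (1/2)×7×8 + (1/2)×6×5 + (1/2)×8×4 + (1/2)×2×5 + (1/2)×8×6 + (1/2)×2×4 = 99.5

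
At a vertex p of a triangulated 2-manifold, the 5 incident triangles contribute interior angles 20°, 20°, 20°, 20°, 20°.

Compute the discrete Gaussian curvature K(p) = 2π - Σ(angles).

Sum of angles = 100°. K = 360° - 100° = 260° = 13π/9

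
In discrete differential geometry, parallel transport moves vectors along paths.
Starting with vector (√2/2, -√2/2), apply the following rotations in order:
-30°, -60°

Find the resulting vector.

Total rotation: (-30°) + (-60°) = -90°. Final vector: (-0.7071, -0.7071)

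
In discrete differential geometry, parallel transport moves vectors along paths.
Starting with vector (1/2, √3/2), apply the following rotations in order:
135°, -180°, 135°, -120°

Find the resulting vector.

Total rotation: 135° + (-180°) + 135° + (-120°) = -30°. Final vector: (0.8660, 0.5000)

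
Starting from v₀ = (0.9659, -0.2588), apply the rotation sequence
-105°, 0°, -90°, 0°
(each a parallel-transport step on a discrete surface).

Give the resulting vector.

Total rotation: (-105°) + 0° + (-90°) + 0° = -195° ≡ 165° (mod 360°). Final vector: (-0.8660, 0.5000)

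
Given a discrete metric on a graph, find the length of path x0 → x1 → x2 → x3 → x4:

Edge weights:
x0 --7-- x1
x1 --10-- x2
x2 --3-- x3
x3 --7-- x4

Arc length = 7 + 10 + 3 + 7 = 27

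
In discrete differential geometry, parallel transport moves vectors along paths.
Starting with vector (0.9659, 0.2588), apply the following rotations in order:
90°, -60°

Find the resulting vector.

Total rotation: 90° + (-60°) = 30°. Final vector: (0.7071, 0.7071)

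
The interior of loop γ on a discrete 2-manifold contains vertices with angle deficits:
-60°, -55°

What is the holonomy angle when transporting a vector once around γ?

Holonomy = total enclosed curvature = (-60°) + (-55°) = -115°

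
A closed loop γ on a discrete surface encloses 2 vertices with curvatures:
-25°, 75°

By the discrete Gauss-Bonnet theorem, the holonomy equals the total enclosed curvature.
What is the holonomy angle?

Holonomy = total enclosed curvature = (-25°) + 75° = 50°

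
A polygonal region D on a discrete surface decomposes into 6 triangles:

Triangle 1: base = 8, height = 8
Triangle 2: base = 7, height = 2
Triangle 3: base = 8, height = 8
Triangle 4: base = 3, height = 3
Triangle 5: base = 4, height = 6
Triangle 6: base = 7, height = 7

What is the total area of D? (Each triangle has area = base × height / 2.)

(1/2)×8×8 + (1/2)×7×2 + (1/2)×8×8 + (1/2)×3×3 + (1/2)×4×6 + (1/2)×7×7 = 112.0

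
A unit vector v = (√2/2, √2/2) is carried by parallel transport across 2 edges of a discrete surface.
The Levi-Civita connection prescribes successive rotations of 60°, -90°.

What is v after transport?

Total rotation: 60° + (-90°) = -30°. Final vector: (0.9659, 0.2588)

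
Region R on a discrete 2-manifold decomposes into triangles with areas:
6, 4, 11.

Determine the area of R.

6 + 4 + 11 = 21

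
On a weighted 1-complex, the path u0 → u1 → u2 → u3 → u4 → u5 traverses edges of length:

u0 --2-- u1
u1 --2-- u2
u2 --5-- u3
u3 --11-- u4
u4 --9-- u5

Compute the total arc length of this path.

Arc length = 2 + 2 + 5 + 11 + 9 = 29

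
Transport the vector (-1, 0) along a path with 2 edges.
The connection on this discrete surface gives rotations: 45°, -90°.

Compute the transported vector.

Total rotation: 45° + (-90°) = -45°. Final vector: (-0.7071, 0.7071)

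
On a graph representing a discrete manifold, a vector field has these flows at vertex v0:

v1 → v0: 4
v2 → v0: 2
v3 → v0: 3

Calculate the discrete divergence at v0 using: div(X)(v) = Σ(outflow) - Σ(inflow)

Divergence = sum of outgoing flows = (-4) + (-2) + (-3) = -9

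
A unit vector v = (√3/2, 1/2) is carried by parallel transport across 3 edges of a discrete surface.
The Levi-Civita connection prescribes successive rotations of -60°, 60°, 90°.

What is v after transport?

Total rotation: (-60°) + 60° + 90° = 90°. Final vector: (-0.5000, 0.8660)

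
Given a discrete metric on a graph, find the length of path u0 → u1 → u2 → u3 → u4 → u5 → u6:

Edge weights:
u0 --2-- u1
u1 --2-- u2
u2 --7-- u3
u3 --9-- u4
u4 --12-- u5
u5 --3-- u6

Arc length = 2 + 2 + 7 + 9 + 12 + 3 = 35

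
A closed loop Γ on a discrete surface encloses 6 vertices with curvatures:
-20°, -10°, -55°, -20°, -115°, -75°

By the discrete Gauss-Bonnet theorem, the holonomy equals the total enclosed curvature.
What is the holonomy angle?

Holonomy = total enclosed curvature = (-20°) + (-10°) + (-55°) + (-20°) + (-115°) + (-75°) = -295°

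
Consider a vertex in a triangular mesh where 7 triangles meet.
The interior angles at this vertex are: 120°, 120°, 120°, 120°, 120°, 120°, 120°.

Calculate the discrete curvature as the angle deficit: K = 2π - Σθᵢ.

Sum of angles = 840°. K = 360° - 840° = -480°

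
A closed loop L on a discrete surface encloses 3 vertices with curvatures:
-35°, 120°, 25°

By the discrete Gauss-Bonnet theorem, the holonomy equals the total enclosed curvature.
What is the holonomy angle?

Holonomy = total enclosed curvature = (-35°) + 120° + 25° = 110°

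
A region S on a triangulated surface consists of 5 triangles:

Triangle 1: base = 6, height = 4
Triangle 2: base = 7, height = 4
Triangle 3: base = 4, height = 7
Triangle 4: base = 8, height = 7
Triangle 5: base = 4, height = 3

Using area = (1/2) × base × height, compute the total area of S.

(1/2)×6×4 + (1/2)×7×4 + (1/2)×4×7 + (1/2)×8×7 + (1/2)×4×3 = 74.0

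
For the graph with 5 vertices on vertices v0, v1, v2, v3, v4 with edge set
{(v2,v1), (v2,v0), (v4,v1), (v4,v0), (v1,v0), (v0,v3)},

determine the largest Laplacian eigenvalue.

Degrees: deg(v0) = 4, deg(v1) = 3, deg(v2) = 2, deg(v3) = 1, deg(v4) = 2.
L = D − A with rows/columns ordered (v0, v1, v2, v3, v4):
  [ 4, -1, -1, -1, -1]
  [-1,  3, -1,  0, -1]
  [-1, -1,  2,  0,  0]
  [-1,  0,  0,  1,  0]
  [-1, -1,  0,  0,  2]
Characteristic polynomial: det(λI − L) = λ(λ − 1)(λ − 2)(λ − 4)(λ − 5).
Roots: λ = 0; (λ − 1) = 0 ⇒ λ = 1; (λ − 2) = 0 ⇒ λ = 2; (λ − 4) = 0 ⇒ λ = 4; (λ − 5) = 0 ⇒ λ = 5.
(Check: the roots sum (with multiplicity) to 12, matching trace L = Σdeg = 2·6 = 12.)
Laplacian eigenvalues: [0.0, 1.0, 2.0, 4.0, 5.0]. Largest eigenvalue (spectral radius) = 5.0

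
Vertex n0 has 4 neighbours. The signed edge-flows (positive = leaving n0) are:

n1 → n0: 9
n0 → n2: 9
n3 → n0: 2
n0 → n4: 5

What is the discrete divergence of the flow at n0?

Divergence = sum of outgoing flows = (-9) + 9 + (-2) + 5 = 3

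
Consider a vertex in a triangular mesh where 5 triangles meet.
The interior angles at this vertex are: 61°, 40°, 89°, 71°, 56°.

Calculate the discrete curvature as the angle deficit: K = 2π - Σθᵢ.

Sum of angles = 317°. K = 360° - 317° = 43° = 43π/180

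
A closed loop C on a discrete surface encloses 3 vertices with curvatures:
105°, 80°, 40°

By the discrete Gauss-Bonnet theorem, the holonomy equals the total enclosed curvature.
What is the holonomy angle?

Holonomy = total enclosed curvature = 105° + 80° + 40° = 225°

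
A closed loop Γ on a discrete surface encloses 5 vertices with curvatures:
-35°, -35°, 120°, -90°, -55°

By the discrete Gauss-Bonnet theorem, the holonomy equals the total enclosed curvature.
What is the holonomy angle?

Holonomy = total enclosed curvature = (-35°) + (-35°) + 120° + (-90°) + (-55°) = -95°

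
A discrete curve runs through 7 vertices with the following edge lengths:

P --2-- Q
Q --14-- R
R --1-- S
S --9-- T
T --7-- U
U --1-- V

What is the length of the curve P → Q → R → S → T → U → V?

Arc length = 2 + 14 + 1 + 9 + 7 + 1 = 34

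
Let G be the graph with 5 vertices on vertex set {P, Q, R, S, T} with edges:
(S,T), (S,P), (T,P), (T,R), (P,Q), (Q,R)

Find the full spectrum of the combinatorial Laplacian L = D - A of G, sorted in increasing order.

Degrees: deg(P) = 3, deg(Q) = 2, deg(R) = 2, deg(S) = 2, deg(T) = 3.
L = D − A with rows/columns ordered (P, Q, R, S, T):
  [ 3, -1,  0, -1, -1]
  [-1,  2, -1,  0,  0]
  [ 0, -1,  2,  0, -1]
  [-1,  0,  0,  2, -1]
  [-1,  0, -1, -1,  3]
Characteristic polynomial: det(λI − L) = λ(λ² − 5λ + 5)(λ² − 7λ + 11).
Roots: λ = 0; (λ² − 5λ + 5) = 0 ⇒ λ = (5 ± √5)/2 ≈ 1.382, 3.618; (λ² − 7λ + 11) = 0 ⇒ λ = (7 ± √5)/2 ≈ 2.382, 4.618.
(Check: the roots sum (with multiplicity) to 12, matching trace L = Σdeg = 2·6 = 12.)
Laplacian eigenvalues (increasing order): [0.0, 1.382, 2.382, 3.618, 4.618]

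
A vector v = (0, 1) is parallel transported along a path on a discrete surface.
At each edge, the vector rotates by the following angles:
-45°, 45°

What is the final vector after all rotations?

Total rotation: (-45°) + 45° = 0°. Final vector: (0, 1)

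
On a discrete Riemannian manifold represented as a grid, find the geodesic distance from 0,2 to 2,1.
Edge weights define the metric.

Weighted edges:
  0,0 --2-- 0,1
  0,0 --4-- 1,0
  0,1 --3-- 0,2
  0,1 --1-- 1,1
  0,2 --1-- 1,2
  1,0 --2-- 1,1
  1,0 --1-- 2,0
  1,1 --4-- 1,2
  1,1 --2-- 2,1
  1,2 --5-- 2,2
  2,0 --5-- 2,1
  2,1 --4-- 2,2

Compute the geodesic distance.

Shortest path: 0,2 → 0,1 → 1,1 → 2,1, total weight = 6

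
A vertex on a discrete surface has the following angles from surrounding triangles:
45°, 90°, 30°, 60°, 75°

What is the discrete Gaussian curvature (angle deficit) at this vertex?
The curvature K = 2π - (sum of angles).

Sum of angles = 300°. K = 360° - 300° = 60° = π/3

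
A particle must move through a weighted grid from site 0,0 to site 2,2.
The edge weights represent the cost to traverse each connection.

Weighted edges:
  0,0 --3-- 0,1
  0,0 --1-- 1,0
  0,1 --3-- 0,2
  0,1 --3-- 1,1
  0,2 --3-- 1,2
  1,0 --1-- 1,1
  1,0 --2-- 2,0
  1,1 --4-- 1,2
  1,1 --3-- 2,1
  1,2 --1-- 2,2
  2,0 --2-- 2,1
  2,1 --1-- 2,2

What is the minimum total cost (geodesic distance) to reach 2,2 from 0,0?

Shortest path: 0,0 → 1,0 → 1,1 → 2,1 → 2,2, total weight = 6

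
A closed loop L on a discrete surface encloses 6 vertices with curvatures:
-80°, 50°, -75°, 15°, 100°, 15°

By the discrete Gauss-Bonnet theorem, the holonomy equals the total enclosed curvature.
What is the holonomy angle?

Holonomy = total enclosed curvature = (-80°) + 50° + (-75°) + 15° + 100° + 15° = 25°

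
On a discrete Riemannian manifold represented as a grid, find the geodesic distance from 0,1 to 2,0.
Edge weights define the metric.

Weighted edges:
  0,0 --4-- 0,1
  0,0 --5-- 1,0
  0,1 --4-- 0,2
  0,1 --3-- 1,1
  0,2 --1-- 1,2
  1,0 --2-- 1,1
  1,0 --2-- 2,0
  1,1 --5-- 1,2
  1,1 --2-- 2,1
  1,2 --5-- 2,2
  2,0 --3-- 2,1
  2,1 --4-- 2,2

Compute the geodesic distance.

Shortest path: 0,1 → 1,1 → 1,0 → 2,0, total weight = 7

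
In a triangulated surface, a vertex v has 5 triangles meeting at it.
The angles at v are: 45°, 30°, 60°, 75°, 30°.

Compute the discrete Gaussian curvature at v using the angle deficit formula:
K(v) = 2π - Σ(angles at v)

Sum of angles = 240°. K = 360° - 240° = 120°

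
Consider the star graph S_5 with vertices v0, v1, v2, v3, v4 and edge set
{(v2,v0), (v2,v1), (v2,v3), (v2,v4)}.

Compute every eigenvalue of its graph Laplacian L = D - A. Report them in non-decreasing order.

The star S_5 is the complete bipartite graph K_{1,4} (one hub of degree 4, 4 leaves of degree 1). The Laplacian spectrum of K_{p,q} is 0, p (multiplicity q−1), q (multiplicity p−1), p+q. With p = 1, q = 4: 0 once, 1 with multiplicity 3, and 5 once. (Check: trace L = sum of degrees = 8 = 3·1 + 5.)
Laplacian eigenvalues (increasing order): [0.0, 1.0, 1.0, 1.0, 5.0]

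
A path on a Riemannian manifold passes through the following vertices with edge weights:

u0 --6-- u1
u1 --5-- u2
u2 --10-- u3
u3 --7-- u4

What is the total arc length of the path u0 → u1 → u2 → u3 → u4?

Arc length = 6 + 5 + 10 + 7 = 28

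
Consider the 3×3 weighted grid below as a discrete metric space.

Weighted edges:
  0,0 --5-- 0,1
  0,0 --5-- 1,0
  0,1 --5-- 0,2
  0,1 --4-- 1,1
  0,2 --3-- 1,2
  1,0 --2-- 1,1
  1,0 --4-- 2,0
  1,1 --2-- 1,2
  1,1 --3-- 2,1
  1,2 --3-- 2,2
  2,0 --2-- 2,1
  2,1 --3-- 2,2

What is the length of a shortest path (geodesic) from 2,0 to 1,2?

Shortest path: 2,0 → 2,1 → 1,1 → 1,2, total weight = 7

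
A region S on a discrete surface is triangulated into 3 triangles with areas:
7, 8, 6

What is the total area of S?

7 + 8 + 6 = 21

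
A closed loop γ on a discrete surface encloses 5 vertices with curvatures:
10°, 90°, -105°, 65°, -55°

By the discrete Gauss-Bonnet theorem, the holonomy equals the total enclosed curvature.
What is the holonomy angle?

Holonomy = total enclosed curvature = 10° + 90° + (-105°) + 65° + (-55°) = 5°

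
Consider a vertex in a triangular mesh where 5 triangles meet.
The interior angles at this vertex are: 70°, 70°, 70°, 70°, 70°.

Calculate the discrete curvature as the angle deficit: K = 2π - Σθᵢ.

Sum of angles = 350°. K = 360° - 350° = 10°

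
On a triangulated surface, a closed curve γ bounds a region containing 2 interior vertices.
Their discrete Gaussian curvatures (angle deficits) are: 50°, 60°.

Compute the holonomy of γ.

Holonomy = total enclosed curvature = 50° + 60° = 110°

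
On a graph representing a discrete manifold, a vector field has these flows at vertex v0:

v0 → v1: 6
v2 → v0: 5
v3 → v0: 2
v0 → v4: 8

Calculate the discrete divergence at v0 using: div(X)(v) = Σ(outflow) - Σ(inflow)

Divergence = sum of outgoing flows = 6 + (-5) + (-2) + 8 = 7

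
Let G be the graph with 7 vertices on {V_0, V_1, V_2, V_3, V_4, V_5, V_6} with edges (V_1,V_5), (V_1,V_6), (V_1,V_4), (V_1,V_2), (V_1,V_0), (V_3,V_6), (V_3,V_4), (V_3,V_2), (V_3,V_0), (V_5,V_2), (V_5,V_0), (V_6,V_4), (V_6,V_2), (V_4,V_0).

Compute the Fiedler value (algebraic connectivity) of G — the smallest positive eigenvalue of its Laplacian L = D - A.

Degrees: deg(V_0) = 4, deg(V_1) = 5, deg(V_2) = 4, deg(V_3) = 4, deg(V_4) = 4, deg(V_5) = 3, deg(V_6) = 4.
L = D − A with rows/columns ordered (V_0, V_1, V_2, V_3, V_4, V_5, V_6):
  [ 4, -1,  0, -1, -1, -1,  0]
  [-1,  5, -1,  0, -1, -1, -1]
  [ 0, -1,  4, -1,  0, -1, -1]
  [-1,  0, -1,  4, -1,  0, -1]
  [-1, -1,  0, -1,  4,  0, -1]
  [-1, -1, -1,  0,  0,  3,  0]
  [ 0, -1, -1, -1, -1,  0,  4]
Characteristic polynomial: det(λI − L) = λ(λ² − 8λ + 14)(λ² − 9λ + 19)(λ² − 11λ + 29).
Roots: λ = 0; (λ² − 8λ + 14) = 0 ⇒ λ = 4 ± √2 ≈ 2.5858, 5.4142; (λ² − 9λ + 19) = 0 ⇒ λ = (9 ± √5)/2 ≈ 3.382, 5.618; (λ² − 11λ + 29) = 0 ⇒ λ = (11 ± √5)/2 ≈ 4.382, 6.618.
(Check: the roots sum (with multiplicity) to 28, matching trace L = Σdeg = 2·14 = 28.)
Laplacian eigenvalues: [0.0, 2.5858, 3.382, 4.382, 5.4142, 5.618, 6.618]. Algebraic connectivity (smallest non-zero eigenvalue) = 2.5858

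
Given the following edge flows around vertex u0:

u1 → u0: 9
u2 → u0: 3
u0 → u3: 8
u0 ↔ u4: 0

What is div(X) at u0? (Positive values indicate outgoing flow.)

Divergence = sum of outgoing flows = (-9) + (-3) + 8 + 0 = -4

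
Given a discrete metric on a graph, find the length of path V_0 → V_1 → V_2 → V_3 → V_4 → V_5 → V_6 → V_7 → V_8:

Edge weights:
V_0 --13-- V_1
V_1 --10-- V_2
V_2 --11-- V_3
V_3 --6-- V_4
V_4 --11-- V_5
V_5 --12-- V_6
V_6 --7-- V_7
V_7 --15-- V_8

Arc length = 13 + 10 + 11 + 6 + 11 + 12 + 7 + 15 = 85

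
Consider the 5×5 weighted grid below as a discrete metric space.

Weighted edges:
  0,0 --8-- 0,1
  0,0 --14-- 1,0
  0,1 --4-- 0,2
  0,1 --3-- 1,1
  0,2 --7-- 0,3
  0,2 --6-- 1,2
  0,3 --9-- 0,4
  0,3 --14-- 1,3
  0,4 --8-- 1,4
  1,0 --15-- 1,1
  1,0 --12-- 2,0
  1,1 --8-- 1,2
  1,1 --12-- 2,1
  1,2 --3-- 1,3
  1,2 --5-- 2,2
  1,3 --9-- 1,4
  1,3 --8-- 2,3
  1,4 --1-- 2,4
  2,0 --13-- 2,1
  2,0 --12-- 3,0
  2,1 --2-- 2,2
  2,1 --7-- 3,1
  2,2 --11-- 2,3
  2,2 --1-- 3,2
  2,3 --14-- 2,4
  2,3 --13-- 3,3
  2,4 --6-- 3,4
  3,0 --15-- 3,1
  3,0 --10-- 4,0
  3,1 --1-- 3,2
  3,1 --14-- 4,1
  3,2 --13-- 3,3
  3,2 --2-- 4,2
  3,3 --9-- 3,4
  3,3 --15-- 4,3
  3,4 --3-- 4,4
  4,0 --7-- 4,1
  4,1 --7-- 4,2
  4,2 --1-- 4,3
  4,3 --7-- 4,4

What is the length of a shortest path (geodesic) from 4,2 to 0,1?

Shortest path: 4,2 → 3,2 → 2,2 → 1,2 → 0,2 → 0,1, total weight = 18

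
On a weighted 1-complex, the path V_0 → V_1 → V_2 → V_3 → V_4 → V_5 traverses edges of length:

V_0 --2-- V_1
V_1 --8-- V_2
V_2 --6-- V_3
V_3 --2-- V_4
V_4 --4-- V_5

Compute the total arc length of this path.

Arc length = 2 + 8 + 6 + 2 + 4 = 22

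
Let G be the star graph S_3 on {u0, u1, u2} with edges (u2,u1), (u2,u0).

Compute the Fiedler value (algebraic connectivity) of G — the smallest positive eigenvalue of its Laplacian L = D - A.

The star S_3 is the complete bipartite graph K_{1,2} (one hub of degree 2, 2 leaves of degree 1). The Laplacian spectrum of K_{p,q} is 0, p (multiplicity q−1), q (multiplicity p−1), p+q. With p = 1, q = 2: 0 once, 1 with multiplicity 1, and 3 once. (Check: trace L = sum of degrees = 4 = 1·1 + 3.)
Laplacian eigenvalues: [0.0, 1.0, 3.0]. Algebraic connectivity (smallest non-zero eigenvalue) = 1.0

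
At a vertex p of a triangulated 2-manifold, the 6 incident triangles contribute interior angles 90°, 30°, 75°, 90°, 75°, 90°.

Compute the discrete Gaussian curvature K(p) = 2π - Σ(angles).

Sum of angles = 450°. K = 360° - 450° = -90° = -π/2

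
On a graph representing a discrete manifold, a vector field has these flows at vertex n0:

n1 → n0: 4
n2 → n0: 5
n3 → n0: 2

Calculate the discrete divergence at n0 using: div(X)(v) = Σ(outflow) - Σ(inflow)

Divergence = sum of outgoing flows = (-4) + (-5) + (-2) = -11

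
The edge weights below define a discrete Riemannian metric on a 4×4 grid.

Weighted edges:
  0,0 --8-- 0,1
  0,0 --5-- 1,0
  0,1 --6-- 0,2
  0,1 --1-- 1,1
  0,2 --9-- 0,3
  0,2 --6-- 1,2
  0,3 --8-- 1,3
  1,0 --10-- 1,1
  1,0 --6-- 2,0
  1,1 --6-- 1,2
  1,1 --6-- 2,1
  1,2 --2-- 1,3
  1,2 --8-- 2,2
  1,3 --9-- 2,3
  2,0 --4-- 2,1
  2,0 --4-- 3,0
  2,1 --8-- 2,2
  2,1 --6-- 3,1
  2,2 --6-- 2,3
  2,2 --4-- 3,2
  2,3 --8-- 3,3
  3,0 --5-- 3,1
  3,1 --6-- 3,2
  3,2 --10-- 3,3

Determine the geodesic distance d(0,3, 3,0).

Shortest path: 0,3 → 1,3 → 1,2 → 1,1 → 2,1 → 2,0 → 3,0, total weight = 30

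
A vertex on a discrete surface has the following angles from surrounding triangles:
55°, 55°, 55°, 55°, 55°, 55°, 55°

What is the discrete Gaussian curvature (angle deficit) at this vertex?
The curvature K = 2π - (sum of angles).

Sum of angles = 385°. K = 360° - 385° = -25° = -5π/36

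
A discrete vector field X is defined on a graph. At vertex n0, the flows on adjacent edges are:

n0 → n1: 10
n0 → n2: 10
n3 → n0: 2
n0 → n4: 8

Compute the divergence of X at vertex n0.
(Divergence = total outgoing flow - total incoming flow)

Divergence = sum of outgoing flows = 10 + 10 + (-2) + 8 = 26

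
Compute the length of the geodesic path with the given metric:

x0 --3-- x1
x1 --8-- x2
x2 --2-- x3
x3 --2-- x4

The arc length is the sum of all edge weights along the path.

Arc length = 3 + 8 + 2 + 2 = 15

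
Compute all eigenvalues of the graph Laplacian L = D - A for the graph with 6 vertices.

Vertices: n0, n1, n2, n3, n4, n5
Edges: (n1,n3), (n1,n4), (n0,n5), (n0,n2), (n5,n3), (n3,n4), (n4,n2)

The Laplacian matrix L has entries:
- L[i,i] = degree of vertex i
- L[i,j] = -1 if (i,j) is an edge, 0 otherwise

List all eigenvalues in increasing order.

Degrees: deg(n0) = 2, deg(n1) = 2, deg(n2) = 2, deg(n3) = 3, deg(n4) = 3, deg(n5) = 2.
L = D − A with rows/columns ordered (n0, n1, n2, n3, n4, n5):
  [ 2,  0, -1,  0,  0, -1]
  [ 0,  2,  0, -1, -1,  0]
  [-1,  0,  2,  0, -1,  0]
  [ 0, -1,  0,  3, -1, -1]
  [ 0, -1, -1, -1,  3,  0]
  [-1,  0,  0, -1,  0,  2]
Characteristic polynomial: det(λI − L) = λ(λ − 1)(λ² − 6λ + 7)(λ − 3)(λ − 4).
Roots: λ = 0; (λ − 1) = 0 ⇒ λ = 1; (λ² − 6λ + 7) = 0 ⇒ λ = 3 ± √2 ≈ 1.5858, 4.4142; (λ − 3) = 0 ⇒ λ = 3; (λ − 4) = 0 ⇒ λ = 4.
(Check: the roots sum (with multiplicity) to 14, matching trace L = Σdeg = 2·7 = 14.)
Laplacian eigenvalues (increasing order): [0.0, 1.0, 1.5858, 3.0, 4.0, 4.4142]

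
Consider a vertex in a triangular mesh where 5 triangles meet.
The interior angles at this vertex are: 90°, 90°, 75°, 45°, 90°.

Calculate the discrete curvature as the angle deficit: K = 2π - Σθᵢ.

Sum of angles = 390°. K = 360° - 390° = -30°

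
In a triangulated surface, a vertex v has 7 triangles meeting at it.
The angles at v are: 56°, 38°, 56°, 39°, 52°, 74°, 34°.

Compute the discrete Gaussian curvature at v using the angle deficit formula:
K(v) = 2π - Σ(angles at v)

Sum of angles = 349°. K = 360° - 349° = 11° = 11π/180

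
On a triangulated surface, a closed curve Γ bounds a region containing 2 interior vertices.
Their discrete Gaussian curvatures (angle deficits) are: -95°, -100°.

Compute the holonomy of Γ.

Holonomy = total enclosed curvature = (-95°) + (-100°) = -195°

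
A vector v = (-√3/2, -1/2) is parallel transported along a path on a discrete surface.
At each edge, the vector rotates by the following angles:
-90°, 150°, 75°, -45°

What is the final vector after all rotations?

Total rotation: (-90°) + 150° + 75° + (-45°) = 90°. Final vector: (0.5000, -0.8660)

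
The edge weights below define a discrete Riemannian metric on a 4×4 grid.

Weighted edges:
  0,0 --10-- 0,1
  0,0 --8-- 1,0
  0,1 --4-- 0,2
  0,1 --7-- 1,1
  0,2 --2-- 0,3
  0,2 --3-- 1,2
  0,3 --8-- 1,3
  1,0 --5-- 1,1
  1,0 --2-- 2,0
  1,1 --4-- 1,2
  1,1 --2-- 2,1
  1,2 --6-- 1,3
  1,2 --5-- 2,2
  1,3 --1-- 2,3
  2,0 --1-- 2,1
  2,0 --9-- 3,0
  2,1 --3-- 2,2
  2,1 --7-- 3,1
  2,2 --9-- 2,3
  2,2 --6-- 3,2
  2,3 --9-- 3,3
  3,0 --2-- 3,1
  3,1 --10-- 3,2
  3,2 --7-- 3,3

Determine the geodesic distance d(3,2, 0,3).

Shortest path: 3,2 → 2,2 → 1,2 → 0,2 → 0,3, total weight = 16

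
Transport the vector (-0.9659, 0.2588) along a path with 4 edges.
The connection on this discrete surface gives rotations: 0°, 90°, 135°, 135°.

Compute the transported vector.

Total rotation: 0° + 90° + 135° + 135° = 360° ≡ 0° (mod 360°). Final vector: (-0.9659, 0.2588)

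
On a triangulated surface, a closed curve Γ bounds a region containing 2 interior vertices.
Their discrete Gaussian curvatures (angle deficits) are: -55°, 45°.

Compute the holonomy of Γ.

Holonomy = total enclosed curvature = (-55°) + 45° = -10°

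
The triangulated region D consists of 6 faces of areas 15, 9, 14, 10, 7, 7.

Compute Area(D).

15 + 9 + 14 + 10 + 7 + 7 = 62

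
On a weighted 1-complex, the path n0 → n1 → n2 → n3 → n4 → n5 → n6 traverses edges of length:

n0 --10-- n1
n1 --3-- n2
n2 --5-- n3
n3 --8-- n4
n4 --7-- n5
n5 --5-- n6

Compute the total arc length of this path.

Arc length = 10 + 3 + 5 + 8 + 7 + 5 = 38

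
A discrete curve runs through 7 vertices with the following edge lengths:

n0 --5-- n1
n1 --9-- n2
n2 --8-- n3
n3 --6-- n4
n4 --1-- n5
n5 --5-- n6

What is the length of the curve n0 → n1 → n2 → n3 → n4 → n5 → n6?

Arc length = 5 + 9 + 8 + 6 + 1 + 5 = 34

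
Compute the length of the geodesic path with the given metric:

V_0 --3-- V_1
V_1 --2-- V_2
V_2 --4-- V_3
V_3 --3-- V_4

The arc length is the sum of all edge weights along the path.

Arc length = 3 + 2 + 4 + 3 = 12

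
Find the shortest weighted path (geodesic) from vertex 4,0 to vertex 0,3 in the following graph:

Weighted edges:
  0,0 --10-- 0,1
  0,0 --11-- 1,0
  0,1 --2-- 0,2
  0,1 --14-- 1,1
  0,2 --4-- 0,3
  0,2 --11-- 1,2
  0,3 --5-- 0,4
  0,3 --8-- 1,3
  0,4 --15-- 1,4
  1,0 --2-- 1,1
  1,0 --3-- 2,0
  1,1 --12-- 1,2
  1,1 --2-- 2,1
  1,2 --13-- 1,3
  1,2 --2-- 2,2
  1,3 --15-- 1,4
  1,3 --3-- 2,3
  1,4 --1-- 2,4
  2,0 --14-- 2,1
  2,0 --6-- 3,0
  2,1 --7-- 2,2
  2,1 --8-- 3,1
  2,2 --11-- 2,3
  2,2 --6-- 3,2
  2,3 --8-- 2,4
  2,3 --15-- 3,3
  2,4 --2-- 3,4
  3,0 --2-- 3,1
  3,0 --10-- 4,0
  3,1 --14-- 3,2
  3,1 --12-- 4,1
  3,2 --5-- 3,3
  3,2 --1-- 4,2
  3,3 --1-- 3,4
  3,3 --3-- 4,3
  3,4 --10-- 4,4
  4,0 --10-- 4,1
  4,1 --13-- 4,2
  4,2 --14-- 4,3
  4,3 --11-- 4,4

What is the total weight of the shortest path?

Shortest path: 4,0 → 3,0 → 2,0 → 1,0 → 1,1 → 0,1 → 0,2 → 0,3, total weight = 41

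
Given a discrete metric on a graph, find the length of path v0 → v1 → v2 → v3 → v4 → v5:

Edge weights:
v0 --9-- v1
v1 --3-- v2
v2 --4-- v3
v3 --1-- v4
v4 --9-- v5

Arc length = 9 + 3 + 4 + 1 + 9 = 26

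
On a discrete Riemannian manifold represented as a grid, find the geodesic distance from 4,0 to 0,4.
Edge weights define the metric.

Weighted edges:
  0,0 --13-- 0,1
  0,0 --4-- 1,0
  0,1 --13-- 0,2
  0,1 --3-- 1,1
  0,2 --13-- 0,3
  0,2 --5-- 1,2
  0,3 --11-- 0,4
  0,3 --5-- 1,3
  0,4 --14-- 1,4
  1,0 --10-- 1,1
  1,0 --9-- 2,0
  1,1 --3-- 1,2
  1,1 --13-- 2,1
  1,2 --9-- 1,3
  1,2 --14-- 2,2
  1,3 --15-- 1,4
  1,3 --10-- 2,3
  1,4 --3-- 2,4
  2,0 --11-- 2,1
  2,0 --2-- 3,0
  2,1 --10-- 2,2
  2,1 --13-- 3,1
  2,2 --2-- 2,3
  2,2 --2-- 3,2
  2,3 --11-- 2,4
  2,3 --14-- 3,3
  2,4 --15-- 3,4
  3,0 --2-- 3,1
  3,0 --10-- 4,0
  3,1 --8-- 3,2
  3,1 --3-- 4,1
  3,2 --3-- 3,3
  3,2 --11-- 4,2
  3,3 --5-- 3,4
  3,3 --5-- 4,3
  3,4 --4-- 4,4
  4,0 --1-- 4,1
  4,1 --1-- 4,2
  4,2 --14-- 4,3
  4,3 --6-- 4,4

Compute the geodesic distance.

Shortest path: 4,0 → 4,1 → 3,1 → 3,2 → 2,2 → 2,3 → 1,3 → 0,3 → 0,4, total weight = 42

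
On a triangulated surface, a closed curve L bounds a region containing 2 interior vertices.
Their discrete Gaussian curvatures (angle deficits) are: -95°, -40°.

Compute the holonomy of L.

Holonomy = total enclosed curvature = (-95°) + (-40°) = -135°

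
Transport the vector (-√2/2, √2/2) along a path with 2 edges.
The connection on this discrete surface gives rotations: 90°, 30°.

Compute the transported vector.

Total rotation: 90° + 30° = 120°. Final vector: (-0.2588, -0.9659)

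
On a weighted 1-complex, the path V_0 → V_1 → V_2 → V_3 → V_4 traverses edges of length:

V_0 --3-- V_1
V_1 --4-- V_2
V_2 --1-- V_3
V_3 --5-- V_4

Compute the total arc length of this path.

Arc length = 3 + 4 + 1 + 5 = 13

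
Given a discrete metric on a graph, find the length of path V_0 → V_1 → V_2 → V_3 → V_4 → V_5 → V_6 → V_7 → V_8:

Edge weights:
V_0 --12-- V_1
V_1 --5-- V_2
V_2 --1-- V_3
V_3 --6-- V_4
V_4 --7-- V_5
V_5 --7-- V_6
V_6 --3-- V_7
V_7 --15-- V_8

Arc length = 12 + 5 + 1 + 6 + 7 + 7 + 3 + 15 = 56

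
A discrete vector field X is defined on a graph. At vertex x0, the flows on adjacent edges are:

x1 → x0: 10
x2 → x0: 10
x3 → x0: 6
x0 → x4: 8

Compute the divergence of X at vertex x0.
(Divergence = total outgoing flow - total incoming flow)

Divergence = sum of outgoing flows = (-10) + (-10) + (-6) + 8 = -18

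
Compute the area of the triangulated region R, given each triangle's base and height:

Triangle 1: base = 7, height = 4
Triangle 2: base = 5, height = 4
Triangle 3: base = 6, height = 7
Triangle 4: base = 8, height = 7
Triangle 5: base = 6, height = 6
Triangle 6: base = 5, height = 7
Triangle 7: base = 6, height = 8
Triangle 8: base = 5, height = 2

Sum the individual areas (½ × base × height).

(1/2)×7×4 + (1/2)×5×4 + (1/2)×6×7 + (1/2)×8×7 + (1/2)×6×6 + (1/2)×5×7 + (1/2)×6×8 + (1/2)×5×2 = 137.5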